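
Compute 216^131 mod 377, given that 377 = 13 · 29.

Mod 13: 216 ≡ 8; by Fermat, exponent reduces to 131 mod 12 = 11; 8^11 ≡ 5 (mod 13).
Mod 29: 216 ≡ 13; by Fermat, exponent reduces to 131 mod 28 = 19; 13^19 ≡ 6 (mod 29).
Combine by CRT: x ≡ 5 (mod 13), x ≡ 6 (mod 29) ⇒ x ≡ 122 (mod 377).

122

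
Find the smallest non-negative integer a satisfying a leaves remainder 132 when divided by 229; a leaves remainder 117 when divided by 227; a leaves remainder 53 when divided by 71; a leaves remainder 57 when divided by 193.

11096785

Combine the congruences pairwise.
From a ≡ 132 (mod 229) write a = 132 + 229t. Substituting into a ≡ 117 (mod 227) gives 229t ≡ 212 (mod 227), and since 2⁻¹ ≡ 114 (mod 227), t ≡ 106. Hence a ≡ 132 + 229·106 = 24406 (mod 51983).
From a ≡ 24406 (mod 51983) write a = 24406 + 51983t. Substituting into a ≡ 53 (mod 71) gives 51983t ≡ 0 (mod 71), and since 11⁻¹ ≡ 13 (mod 71), t ≡ 0. Hence a ≡ 24406 + 51983·0 = 24406 (mod 3690793).
From a ≡ 24406 (mod 3690793) write a = 24406 + 3690793t. Substituting into a ≡ 57 (mod 193) gives 3690793t ≡ 162 (mod 193), and since 54⁻¹ ≡ 168 (mod 193), t ≡ 3. Hence a ≡ 24406 + 3690793·3 = 11096785 (mod 712323049).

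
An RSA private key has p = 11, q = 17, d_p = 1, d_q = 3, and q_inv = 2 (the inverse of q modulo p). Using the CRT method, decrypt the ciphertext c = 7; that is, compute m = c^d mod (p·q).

m₁ = c^(d_p) mod p: c ≡ 7 (mod 11), and 7^1 mod 11 = 7.
m₂ = c^(d_q) mod q: c ≡ 7 (mod 17), and 7^3 mod 17 = 3.
h = q_inv·(m₁ − m₂) mod p = 2·(7 − 3) mod 11 = 8.
m = m₂ + h·q = 3 + 8·17 = 139.

139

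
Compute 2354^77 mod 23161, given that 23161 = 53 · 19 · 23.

13686

Mod 53: 2354 ≡ 22; by Fermat, exponent reduces to 77 mod 52 = 25; 22^25 ≡ 12 (mod 53).
Mod 19: 2354 ≡ 17; by Fermat, exponent reduces to 77 mod 18 = 5; 17^5 ≡ 6 (mod 19).
Mod 23: 2354 ≡ 8; by Fermat, exponent reduces to 77 mod 22 = 11; 8^11 ≡ 1 (mod 23).
Combine by CRT: x ≡ 12 (mod 53), x ≡ 6 (mod 19), x ≡ 1 (mod 23) ⇒ x ≡ 13686 (mod 23161).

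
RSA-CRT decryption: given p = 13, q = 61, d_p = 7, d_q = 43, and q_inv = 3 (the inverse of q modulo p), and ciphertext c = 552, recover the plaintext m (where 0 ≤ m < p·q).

332

m₁ = c^(d_p) mod p: c ≡ 6 (mod 13), and 6^7 mod 13 = 7.
m₂ = c^(d_q) mod q: c ≡ 3 (mod 61), and 3^43 mod 61 = 27.
h = q_inv·(m₁ − m₂) mod p = 3·(7 − 27) mod 13 = 5.
m = m₂ + h·q = 27 + 5·61 = 332.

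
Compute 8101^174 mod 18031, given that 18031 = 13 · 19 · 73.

Mod 13: 8101 ≡ 2; by Fermat, exponent reduces to 174 mod 12 = 6; 2^6 ≡ 12 (mod 13).
Mod 19: 8101 ≡ 7; by Fermat, exponent reduces to 174 mod 18 = 12; 7^12 ≡ 1 (mod 19).
Mod 73: 8101 ≡ 71; by Fermat, exponent reduces to 174 mod 72 = 30; 71^30 ≡ 8 (mod 73).
Combine by CRT: x ≡ 12 (mod 13), x ≡ 1 (mod 19), x ≡ 8 (mod 73) ⇒ x ≡ 5264 (mod 18031).

5264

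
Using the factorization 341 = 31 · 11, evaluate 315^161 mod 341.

304

Mod 31: 315 ≡ 5; by Fermat, exponent reduces to 161 mod 30 = 11; 5^11 ≡ 25 (mod 31).
Mod 11: 315 ≡ 7; by Fermat, exponent reduces to 161 mod 10 = 1; 7^1 ≡ 7 (mod 11).
Combine by CRT: x ≡ 25 (mod 31), x ≡ 7 (mod 11) ⇒ x ≡ 304 (mod 341).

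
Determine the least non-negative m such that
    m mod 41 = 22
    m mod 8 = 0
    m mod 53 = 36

The moduli are pairwise coprime; N = 41·8·53 = 17384.
N/41 = 424; 424 ≡ 14 (mod 41); 14·3 ≡ 1, so inverse 3.
N/8 = 2173; 2173 ≡ 5 (mod 8); 5·5 ≡ 1, so inverse 5.
N/53 = 328; 328 ≡ 10 (mod 53); 10·16 ≡ 1, so inverse 16.
m ≡ 22·424·3 + 0·2173·5 + 36·328·16 = 216912.
216912 mod 17384 = 8304.

8304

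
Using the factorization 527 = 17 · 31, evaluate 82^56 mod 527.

441

Mod 17: 82 ≡ 14; by Fermat, exponent reduces to 56 mod 16 = 8; 14^8 ≡ 16 (mod 17).
Mod 31: 82 ≡ 20; by Fermat, exponent reduces to 56 mod 30 = 26; 20^26 ≡ 7 (mod 31).
Combine by CRT: x ≡ 16 (mod 17), x ≡ 7 (mod 31) ⇒ x ≡ 441 (mod 527).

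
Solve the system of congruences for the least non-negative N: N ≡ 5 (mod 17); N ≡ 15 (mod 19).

From N ≡ 5 (mod 17) write N = 5 + 17t. Substituting into N ≡ 15 (mod 19) gives 17t ≡ 10 (mod 19), and since 17⁻¹ ≡ 9 (mod 19), t ≡ 14. Hence N ≡ 5 + 17·14 = 243 (mod 323).

243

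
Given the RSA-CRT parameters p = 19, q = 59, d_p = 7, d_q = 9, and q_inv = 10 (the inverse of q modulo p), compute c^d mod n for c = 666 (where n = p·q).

438

m₁ = c^(d_p) mod p: c ≡ 1 (mod 19), and 1^7 mod 19 = 1.
m₂ = c^(d_q) mod q: c ≡ 17 (mod 59), and 17^9 mod 59 = 25.
h = q_inv·(m₁ − m₂) mod p = 10·(1 − 25) mod 19 = 7.
m = m₂ + h·q = 25 + 7·59 = 438.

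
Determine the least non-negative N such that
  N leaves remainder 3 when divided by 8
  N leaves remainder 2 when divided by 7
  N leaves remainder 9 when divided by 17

Combine the congruences pairwise.
From N ≡ 3 (mod 8) write N = 3 + 8t. Substituting into N ≡ 2 (mod 7) gives 8t ≡ 6 (mod 7), and since 1⁻¹ ≡ 1 (mod 7), t ≡ 6. Hence N ≡ 3 + 8·6 = 51 (mod 56).
From N ≡ 51 (mod 56) write N = 51 + 56t. Substituting into N ≡ 9 (mod 17) gives 56t ≡ 9 (mod 17), and since 5⁻¹ ≡ 7 (mod 17), t ≡ 12. Hence N ≡ 51 + 56·12 = 723 (mod 952).

723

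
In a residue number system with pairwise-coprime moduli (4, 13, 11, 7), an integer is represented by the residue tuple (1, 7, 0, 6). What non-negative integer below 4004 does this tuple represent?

From x ≡ 1 (mod 4) write x = 1 + 4t. Substituting into x ≡ 7 (mod 13) gives 4t ≡ 6 (mod 13), and since 4⁻¹ ≡ 10 (mod 13), t ≡ 8. Hence x ≡ 1 + 4·8 = 33 (mod 52).
From x ≡ 33 (mod 52) write x = 33 + 52t. Substituting into x ≡ 0 (mod 11) gives 52t ≡ 0 (mod 11), and since 8⁻¹ ≡ 7 (mod 11), t ≡ 0. Hence x ≡ 33 + 52·0 = 33 (mod 572).
From x ≡ 33 (mod 572) write x = 33 + 572t. Substituting into x ≡ 6 (mod 7) gives 572t ≡ 1 (mod 7), and since 5⁻¹ ≡ 3 (mod 7), t ≡ 3. Hence x ≡ 33 + 572·3 = 1749 (mod 4004).

1749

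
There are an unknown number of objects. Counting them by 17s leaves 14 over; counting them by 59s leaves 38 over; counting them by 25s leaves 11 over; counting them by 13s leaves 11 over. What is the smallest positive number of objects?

The moduli are pairwise coprime; M = 17·59·25·13 = 325975.
M/17 = 19175; 19175 ≡ 16 (mod 17); 16·16 ≡ 1, so inverse 16.
M/59 = 5525; 5525 ≡ 38 (mod 59); 38·14 ≡ 1, so inverse 14.
M/25 = 13039; 13039 ≡ 14 (mod 25); 14·9 ≡ 1, so inverse 9.
M/13 = 25075; 25075 ≡ 11 (mod 13); 11·6 ≡ 1, so inverse 6.
N ≡ 14·19175·16 + 38·5525·14 + 11·13039·9 + 11·25075·6 = 10180311.
10180311 mod 325975 = 75086.

75086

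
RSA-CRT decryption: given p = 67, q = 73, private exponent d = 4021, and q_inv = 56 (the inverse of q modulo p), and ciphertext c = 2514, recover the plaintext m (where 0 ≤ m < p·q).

256

d_p = d mod (p−1) = 4021 mod 66 = 61; d_q = d mod (q−1) = 61.
m₁ = c^(d_p) mod p: c ≡ 35 (mod 67), and 35^61 mod 67 = 55.
m₂ = c^(d_q) mod q: c ≡ 32 (mod 73), and 32^61 mod 73 = 37.
h = q_inv·(m₁ − m₂) mod p = 56·(55 − 37) mod 67 = 3.
m = m₂ + h·q = 37 + 3·73 = 256.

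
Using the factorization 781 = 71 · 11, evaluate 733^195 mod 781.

Mod 71: 733 ≡ 23; by Fermat, exponent reduces to 195 mod 70 = 55; 23^55 ≡ 34 (mod 71).
Mod 11: 733 ≡ 7; by Fermat, exponent reduces to 195 mod 10 = 5; 7^5 ≡ 10 (mod 11).
Combine by CRT: x ≡ 34 (mod 71), x ≡ 10 (mod 11) ⇒ x ≡ 318 (mod 781).

318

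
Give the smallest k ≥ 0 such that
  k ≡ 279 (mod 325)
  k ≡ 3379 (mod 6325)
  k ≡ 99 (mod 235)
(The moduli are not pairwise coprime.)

2229779

Combine the congruences pairwise.
gcd(325, 6325) = 25 and 25 | (3379 − 279), so the pair is consistent; merging gives k ≡ 9704 (mod 82225), where 82225 = lcm(325, 6325).
gcd(82225, 235) = 5 and 5 | (99 − 9704), so the pair is consistent; merging gives k ≡ 2229779 (mod 3864575), where 3864575 = lcm(82225, 235).
The solution is unique modulo lcm(325, 6325, 235) = 3864575.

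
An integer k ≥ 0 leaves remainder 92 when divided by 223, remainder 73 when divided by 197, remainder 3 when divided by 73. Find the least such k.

1806169

The moduli are pairwise coprime; N = 223·197·73 = 3206963.
N/223 = 14381; 14381 ≡ 109 (mod 223); 109·178 ≡ 1, so inverse 178.
N/197 = 16279; 16279 ≡ 125 (mod 197); 125·145 ≡ 1, so inverse 145.
N/73 = 43931; 43931 ≡ 58 (mod 73); 58·34 ≡ 1, so inverse 34.
k ≡ 92·14381·178 + 73·16279·145 + 3·43931·34 = 412297433.
412297433 mod 3206963 = 1806169.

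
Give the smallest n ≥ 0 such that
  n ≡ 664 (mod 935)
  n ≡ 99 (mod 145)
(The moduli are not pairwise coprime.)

25909

gcd(935, 145) = 5 and 5 | (99 − 664), so the pair is consistent; merging gives n ≡ 25909 (mod 27115), where 27115 = lcm(935, 145).
The solution is unique modulo lcm(935, 145) = 27115.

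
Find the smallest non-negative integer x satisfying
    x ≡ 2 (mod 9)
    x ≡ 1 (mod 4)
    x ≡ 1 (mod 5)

101

The moduli are pairwise coprime; N = 9·4·5 = 180.
N/9 = 20; 20 ≡ 2 (mod 9); 2·5 ≡ 1, so inverse 5.
N/4 = 45; 45 ≡ 1 (mod 4), inverse 1.
N/5 = 36; 36 ≡ 1 (mod 5), inverse 1.
x ≡ 2·20·5 + 1·45·1 + 1·36·1 = 281.
281 mod 180 = 101.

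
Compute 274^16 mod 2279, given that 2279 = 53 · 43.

1073

Mod 53: 274 ≡ 9; 9^16 ≡ 13 (mod 53).
Mod 43: 274 ≡ 16; 16^16 ≡ 41 (mod 43).
Combine by CRT: x ≡ 13 (mod 53), x ≡ 41 (mod 43) ⇒ x ≡ 1073 (mod 2279).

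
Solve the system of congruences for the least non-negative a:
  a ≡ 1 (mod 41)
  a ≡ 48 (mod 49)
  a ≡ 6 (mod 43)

From a ≡ 1 (mod 41) write a = 1 + 41t. Substituting into a ≡ 48 (mod 49) gives 41t ≡ 47 (mod 49), and since 41⁻¹ ≡ 6 (mod 49), t ≡ 37. Hence a ≡ 1 + 41·37 = 1518 (mod 2009).
From a ≡ 1518 (mod 2009) write a = 1518 + 2009t. Substituting into a ≡ 6 (mod 43) gives 2009t ≡ 36 (mod 43), and since 31⁻¹ ≡ 25 (mod 43), t ≡ 40. Hence a ≡ 1518 + 2009·40 = 81878 (mod 86387).

81878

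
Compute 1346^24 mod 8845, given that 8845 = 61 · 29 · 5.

2901

Mod 61: 1346 ≡ 4; 4^24 ≡ 34 (mod 61).
Mod 29: 1346 ≡ 12; 12^24 ≡ 1 (mod 29).
Mod 5: 1346 ≡ 1; since 4 | 24, by Fermat 1^24 ≡ 1 (mod 5).
Combine by CRT: x ≡ 34 (mod 61), x ≡ 1 (mod 29), x ≡ 1 (mod 5) ⇒ x ≡ 2901 (mod 8845).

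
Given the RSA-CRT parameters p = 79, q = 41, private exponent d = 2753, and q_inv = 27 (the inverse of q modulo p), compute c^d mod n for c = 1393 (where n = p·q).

2254

d_p = d mod (p−1) = 2753 mod 78 = 23; d_q = d mod (q−1) = 33.
m₁ = c^(d_p) mod p: c ≡ 50 (mod 79), and 50^23 mod 79 = 42.
m₂ = c^(d_q) mod q: c ≡ 40 (mod 41), and 40^33 mod 41 = 40.
h = q_inv·(m₁ − m₂) mod p = 27·(42 − 40) mod 79 = 54.
m = m₂ + h·q = 40 + 54·41 = 2254.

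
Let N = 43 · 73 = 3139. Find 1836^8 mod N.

Mod 43: 1836 ≡ 30; 30^8 ≡ 38 (mod 43).
Mod 73: 1836 ≡ 11; 11^8 ≡ 2 (mod 73).
Combine by CRT: x ≡ 38 (mod 43), x ≡ 2 (mod 73) ⇒ x ≡ 1973 (mod 3139).

1973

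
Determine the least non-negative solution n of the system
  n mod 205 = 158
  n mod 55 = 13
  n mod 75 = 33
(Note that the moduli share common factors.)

gcd(205, 55) = 5 and 5 | (13 − 158), so the pair is consistent; merging gives n ≡ 1388 (mod 2255), where 2255 = lcm(205, 55).
gcd(2255, 75) = 5 and 5 | (33 − 1388), so the pair is consistent; merging gives n ≡ 32958 (mod 33825), where 33825 = lcm(2255, 75).
The solution is unique modulo lcm(205, 55, 75) = 33825.

32958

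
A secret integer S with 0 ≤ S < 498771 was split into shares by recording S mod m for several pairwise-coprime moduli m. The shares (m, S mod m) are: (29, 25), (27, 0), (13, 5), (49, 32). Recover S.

285849

From S ≡ 25 (mod 29) write S = 25 + 29t. Substituting into S ≡ 0 (mod 27) gives 29t ≡ 2 (mod 27), and since 2⁻¹ ≡ 14 (mod 27), t ≡ 1. Hence S ≡ 25 + 29·1 = 54 (mod 783).
From S ≡ 54 (mod 783) write S = 54 + 783t. Substituting into S ≡ 5 (mod 13) gives 783t ≡ 3 (mod 13), and since 3⁻¹ ≡ 9 (mod 13), t ≡ 1. Hence S ≡ 54 + 783·1 = 837 (mod 10179).
From S ≡ 837 (mod 10179) write S = 837 + 10179t. Substituting into S ≡ 32 (mod 49) gives 10179t ≡ 28 (mod 49), and since 36⁻¹ ≡ 15 (mod 49), t ≡ 28. Hence S ≡ 837 + 10179·28 = 285849 (mod 498771).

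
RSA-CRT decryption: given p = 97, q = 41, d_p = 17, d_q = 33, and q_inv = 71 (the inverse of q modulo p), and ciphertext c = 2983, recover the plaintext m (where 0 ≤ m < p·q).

m₁ = c^(d_p) mod p: c ≡ 73 (mod 97), and 73^17 mod 97 = 88.
m₂ = c^(d_q) mod q: c ≡ 31 (mod 41), and 31^33 mod 41 = 25.
h = q_inv·(m₁ − m₂) mod p = 71·(88 − 25) mod 97 = 11.
m = m₂ + h·q = 25 + 11·41 = 476.

476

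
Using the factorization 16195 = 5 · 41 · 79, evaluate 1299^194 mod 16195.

6171

Mod 5: 1299 ≡ 4; by Fermat, exponent reduces to 194 mod 4 = 2; 4^2 ≡ 1 (mod 5).
Mod 41: 1299 ≡ 28; by Fermat, exponent reduces to 194 mod 40 = 34; 28^34 ≡ 21 (mod 41).
Mod 79: 1299 ≡ 35; by Fermat, exponent reduces to 194 mod 78 = 38; 35^38 ≡ 9 (mod 79).
Combine by CRT: x ≡ 1 (mod 5), x ≡ 21 (mod 41), x ≡ 9 (mod 79) ⇒ x ≡ 6171 (mod 16195).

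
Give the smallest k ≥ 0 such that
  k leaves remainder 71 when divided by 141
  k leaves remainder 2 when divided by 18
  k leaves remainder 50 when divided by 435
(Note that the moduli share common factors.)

118370

Combine the congruences pairwise.
gcd(141, 18) = 3 and 3 | (2 − 71), so the pair is consistent; merging gives k ≡ 776 (mod 846), where 846 = lcm(141, 18).
gcd(846, 435) = 3 and 3 | (50 − 776), so the pair is consistent; merging gives k ≡ 118370 (mod 122670), where 122670 = lcm(846, 435).
The solution is unique modulo lcm(141, 18, 435) = 122670.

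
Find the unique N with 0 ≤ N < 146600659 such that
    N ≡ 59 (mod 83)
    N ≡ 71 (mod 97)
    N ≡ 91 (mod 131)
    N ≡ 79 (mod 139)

The moduli are pairwise coprime; M = 83·97·131·139 = 146600659.
M/83 = 1766273; 1766273 ≡ 33 (mod 83); 33·78 ≡ 1, so inverse 78.
M/97 = 1511347; 1511347 ≡ 87 (mod 97); 87·29 ≡ 1, so inverse 29.
M/131 = 1119089; 1119089 ≡ 87 (mod 131); 87·128 ≡ 1, so inverse 128.
M/139 = 1054681; 1054681 ≡ 88 (mod 139); 88·109 ≡ 1, so inverse 109.
N ≡ 59·1766273·78 + 71·1511347·29 + 91·1119089·128 + 79·1054681·109 = 33357258582.
33357258582 mod 146600659 = 78908989.

78908989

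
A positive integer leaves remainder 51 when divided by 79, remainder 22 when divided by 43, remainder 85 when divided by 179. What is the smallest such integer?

444900

From x ≡ 51 (mod 79) write x = 51 + 79t. Substituting into x ≡ 22 (mod 43) gives 79t ≡ 14 (mod 43), and since 36⁻¹ ≡ 6 (mod 43), t ≡ 41. Hence x ≡ 51 + 79·41 = 3290 (mod 3397).
From x ≡ 3290 (mod 3397) write x = 3290 + 3397t. Substituting into x ≡ 85 (mod 179) gives 3397t ≡ 17 (mod 179), and since 175⁻¹ ≡ 134 (mod 179), t ≡ 130. Hence x ≡ 3290 + 3397·130 = 444900 (mod 608063).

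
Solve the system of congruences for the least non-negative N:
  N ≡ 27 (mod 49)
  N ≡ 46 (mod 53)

1742

From N ≡ 27 (mod 49) write N = 27 + 49t. Substituting into N ≡ 46 (mod 53) gives 49t ≡ 19 (mod 53), and since 49⁻¹ ≡ 13 (mod 53), t ≡ 35. Hence N ≡ 27 + 49·35 = 1742 (mod 2597).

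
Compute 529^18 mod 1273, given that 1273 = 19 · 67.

Mod 19: 529 ≡ 16; since 18 | 18, by Fermat 16^18 ≡ 1 (mod 19).
Mod 67: 529 ≡ 60; 60^18 ≡ 40 (mod 67).
Combine by CRT: x ≡ 1 (mod 19), x ≡ 40 (mod 67) ⇒ x ≡ 1179 (mod 1273).

1179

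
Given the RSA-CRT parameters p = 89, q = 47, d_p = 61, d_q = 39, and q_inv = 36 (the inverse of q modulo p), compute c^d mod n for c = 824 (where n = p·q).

4002

m₁ = c^(d_p) mod p: c ≡ 23 (mod 89), and 23^61 mod 89 = 86.
m₂ = c^(d_q) mod q: c ≡ 25 (mod 47), and 25^39 mod 47 = 7.
h = q_inv·(m₁ − m₂) mod p = 36·(86 − 7) mod 89 = 85.
m = m₂ + h·q = 7 + 85·47 = 4002.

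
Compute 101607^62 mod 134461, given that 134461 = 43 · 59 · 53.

69337

Mod 43: 101607 ≡ 41; by Fermat, exponent reduces to 62 mod 42 = 20; 41^20 ≡ 21 (mod 43).
Mod 59: 101607 ≡ 9; by Fermat, exponent reduces to 62 mod 58 = 4; 9^4 ≡ 12 (mod 59).
Mod 53: 101607 ≡ 6; by Fermat, exponent reduces to 62 mod 52 = 10; 6^10 ≡ 13 (mod 53).
Combine by CRT: x ≡ 21 (mod 43), x ≡ 12 (mod 59), x ≡ 13 (mod 53) ⇒ x ≡ 69337 (mod 134461).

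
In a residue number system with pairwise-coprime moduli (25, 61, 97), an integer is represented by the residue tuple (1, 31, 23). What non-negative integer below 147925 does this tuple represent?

130876

The moduli are pairwise coprime; N = 25·61·97 = 147925.
N/25 = 5917; 5917 ≡ 17 (mod 25); 17·3 ≡ 1, so inverse 3.
N/61 = 2425; 2425 ≡ 46 (mod 61); 46·4 ≡ 1, so inverse 4.
N/97 = 1525; 1525 ≡ 70 (mod 97); 70·79 ≡ 1, so inverse 79.
x ≡ 1·5917·3 + 31·2425·4 + 23·1525·79 = 3089376.
3089376 mod 147925 = 130876.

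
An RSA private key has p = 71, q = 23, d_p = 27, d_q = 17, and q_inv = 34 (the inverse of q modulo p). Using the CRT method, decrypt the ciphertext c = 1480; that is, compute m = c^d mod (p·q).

1071

m₁ = c^(d_p) mod p: c ≡ 60 (mod 71), and 60^27 mod 71 = 6.
m₂ = c^(d_q) mod q: c ≡ 8 (mod 23), and 8^17 mod 23 = 13.
h = q_inv·(m₁ − m₂) mod p = 34·(6 − 13) mod 71 = 46.
m = m₂ + h·q = 13 + 46·23 = 1071.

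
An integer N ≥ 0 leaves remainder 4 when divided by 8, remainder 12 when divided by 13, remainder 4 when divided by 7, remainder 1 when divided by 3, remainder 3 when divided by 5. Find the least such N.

From N ≡ 4 (mod 8) write N = 4 + 8t. Substituting into N ≡ 12 (mod 13) gives 8t ≡ 8 (mod 13), and since 8⁻¹ ≡ 5 (mod 13), t ≡ 1. Hence N ≡ 4 + 8·1 = 12 (mod 104).
From N ≡ 12 (mod 104) write N = 12 + 104t. Substituting into N ≡ 4 (mod 7) gives 104t ≡ 6 (mod 7), and since 6⁻¹ ≡ 6 (mod 7), t ≡ 1. Hence N ≡ 12 + 104·1 = 116 (mod 728).
From N ≡ 116 (mod 728) write N = 116 + 728t. Substituting into N ≡ 1 (mod 3) gives 728t ≡ 2 (mod 3), and since 2⁻¹ ≡ 2 (mod 3), t ≡ 1. Hence N ≡ 116 + 728·1 = 844 (mod 2184).
From N ≡ 844 (mod 2184) write N = 844 + 2184t. Substituting into N ≡ 3 (mod 5) gives 2184t ≡ 4 (mod 5), and since 4⁻¹ ≡ 4 (mod 5), t ≡ 1. Hence N ≡ 844 + 2184·1 = 3028 (mod 10920).

3028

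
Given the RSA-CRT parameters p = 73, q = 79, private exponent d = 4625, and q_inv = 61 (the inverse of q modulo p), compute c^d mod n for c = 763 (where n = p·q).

d_p = d mod (p−1) = 4625 mod 72 = 17; d_q = d mod (q−1) = 23.
m₁ = c^(d_p) mod p: c ≡ 33 (mod 73), and 33^17 mod 73 = 34.
m₂ = c^(d_q) mod q: c ≡ 52 (mod 79), and 52^23 mod 79 = 46.
h = q_inv·(m₁ − m₂) mod p = 61·(34 − 46) mod 73 = 71.
m = m₂ + h·q = 46 + 71·79 = 5655.

5655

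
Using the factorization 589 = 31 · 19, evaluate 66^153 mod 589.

343

Mod 31: 66 ≡ 4; by Fermat, exponent reduces to 153 mod 30 = 3; 4^3 ≡ 2 (mod 31).
Mod 19: 66 ≡ 9; by Fermat, exponent reduces to 153 mod 18 = 9; 9^9 ≡ 1 (mod 19).
Combine by CRT: x ≡ 2 (mod 31), x ≡ 1 (mod 19) ⇒ x ≡ 343 (mod 589).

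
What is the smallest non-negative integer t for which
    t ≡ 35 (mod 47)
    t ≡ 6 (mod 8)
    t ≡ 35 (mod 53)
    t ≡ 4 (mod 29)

122094

From t ≡ 35 (mod 47) write t = 35 + 47s. Substituting into t ≡ 6 (mod 8) gives 47s ≡ 3 (mod 8), and since 7⁻¹ ≡ 7 (mod 8), s ≡ 5. Hence t ≡ 35 + 47·5 = 270 (mod 376).
From t ≡ 270 (mod 376) write t = 270 + 376s. Substituting into t ≡ 35 (mod 53) gives 376s ≡ 30 (mod 53), and since 5⁻¹ ≡ 32 (mod 53), s ≡ 6. Hence t ≡ 270 + 376·6 = 2526 (mod 19928).
From t ≡ 2526 (mod 19928) write t = 2526 + 19928s. Substituting into t ≡ 4 (mod 29) gives 19928s ≡ 1 (mod 29), and since 5⁻¹ ≡ 6 (mod 29), s ≡ 6. Hence t ≡ 2526 + 19928·6 = 122094 (mod 577912).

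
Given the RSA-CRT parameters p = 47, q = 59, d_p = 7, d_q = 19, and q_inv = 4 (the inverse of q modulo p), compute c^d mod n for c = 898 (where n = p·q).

m₁ = c^(d_p) mod p: c ≡ 5 (mod 47), and 5^7 mod 47 = 11.
m₂ = c^(d_q) mod q: c ≡ 13 (mod 59), and 13^19 mod 59 = 18.
h = q_inv·(m₁ − m₂) mod p = 4·(11 − 18) mod 47 = 19.
m = m₂ + h·q = 18 + 19·59 = 1139.

1139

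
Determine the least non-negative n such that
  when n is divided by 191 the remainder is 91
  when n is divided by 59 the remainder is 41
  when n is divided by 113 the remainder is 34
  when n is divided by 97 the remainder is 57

The moduli are pairwise coprime; M = 191·59·113·97 = 123519509.
M/191 = 646699; 646699 ≡ 164 (mod 191); 164·99 ≡ 1, so inverse 99.
M/59 = 2093551; 2093551 ≡ 54 (mod 59); 54·47 ≡ 1, so inverse 47.
M/113 = 1093093; 1093093 ≡ 44 (mod 113); 44·18 ≡ 1, so inverse 18.
M/97 = 1273397; 1273397 ≡ 78 (mod 97); 78·51 ≡ 1, so inverse 51.
n ≡ 91·646699·99 + 41·2093551·47 + 34·1093093·18 + 57·1273397·51 = 14231122063.
14231122063 mod 123519509 = 26378528.

26378528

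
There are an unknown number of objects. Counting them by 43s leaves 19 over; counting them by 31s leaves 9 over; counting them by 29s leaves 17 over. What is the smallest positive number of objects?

Combine the congruences pairwise.
From N ≡ 19 (mod 43) write N = 19 + 43t. Substituting into N ≡ 9 (mod 31) gives 43t ≡ 21 (mod 31), and since 12⁻¹ ≡ 13 (mod 31), t ≡ 25. Hence N ≡ 19 + 43·25 = 1094 (mod 1333).
From N ≡ 1094 (mod 1333) write N = 1094 + 1333t. Substituting into N ≡ 17 (mod 29) gives 1333t ≡ 25 (mod 29), and since 28⁻¹ ≡ 28 (mod 29), t ≡ 4. Hence N ≡ 1094 + 1333·4 = 6426 (mod 38657).

6426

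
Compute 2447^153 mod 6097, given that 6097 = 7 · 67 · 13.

1002

Mod 7: 2447 ≡ 4; by Fermat, exponent reduces to 153 mod 6 = 3; 4^3 ≡ 1 (mod 7).
Mod 67: 2447 ≡ 35; by Fermat, exponent reduces to 153 mod 66 = 21; 35^21 ≡ 64 (mod 67).
Mod 13: 2447 ≡ 3; by Fermat, exponent reduces to 153 mod 12 = 9; 3^9 ≡ 1 (mod 13).
Combine by CRT: x ≡ 1 (mod 7), x ≡ 64 (mod 67), x ≡ 1 (mod 13) ⇒ x ≡ 1002 (mod 6097).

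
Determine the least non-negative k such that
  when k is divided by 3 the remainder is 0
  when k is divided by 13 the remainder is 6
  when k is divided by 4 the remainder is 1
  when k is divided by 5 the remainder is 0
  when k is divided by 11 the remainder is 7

3945

The moduli are pairwise coprime; N = 3·13·4·5·11 = 8580.
N/3 = 2860; 2860 ≡ 1 (mod 3), inverse 1.
N/13 = 660; 660 ≡ 10 (mod 13); 10·4 ≡ 1, so inverse 4.
N/4 = 2145; 2145 ≡ 1 (mod 4), inverse 1.
N/5 = 1716; 1716 ≡ 1 (mod 5), inverse 1.
N/11 = 780; 780 ≡ 10 (mod 11); 10·10 ≡ 1, so inverse 10.
k ≡ 0·2860·1 + 6·660·4 + 1·2145·1 + 0·1716·1 + 7·780·10 = 72585.
72585 mod 8580 = 3945.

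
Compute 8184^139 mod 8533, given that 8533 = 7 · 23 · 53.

Mod 7: 8184 ≡ 1; by Fermat, exponent reduces to 139 mod 6 = 1; 1^1 ≡ 1 (mod 7).
Mod 23: 8184 ≡ 19; by Fermat, exponent reduces to 139 mod 22 = 7; 19^7 ≡ 15 (mod 23).
Mod 53: 8184 ≡ 22; by Fermat, exponent reduces to 139 mod 52 = 35; 22^35 ≡ 19 (mod 53).
Combine by CRT: x ≡ 1 (mod 7), x ≡ 15 (mod 23), x ≡ 19 (mod 53) ⇒ x ≡ 337 (mod 8533).

337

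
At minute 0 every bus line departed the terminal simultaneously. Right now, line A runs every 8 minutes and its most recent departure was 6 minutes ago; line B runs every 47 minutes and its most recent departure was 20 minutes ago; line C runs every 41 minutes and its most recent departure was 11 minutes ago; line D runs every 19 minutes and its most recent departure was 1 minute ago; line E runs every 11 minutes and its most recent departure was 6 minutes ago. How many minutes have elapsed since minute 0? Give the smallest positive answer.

2380758

The moduli are pairwise coprime; N = 8·47·41·19·11 = 3221944.
N/8 = 402743; 402743 ≡ 7 (mod 8); 7·7 ≡ 1, so inverse 7.
N/47 = 68552; 68552 ≡ 26 (mod 47); 26·38 ≡ 1, so inverse 38.
N/41 = 78584; 78584 ≡ 28 (mod 41); 28·22 ≡ 1, so inverse 22.
N/19 = 169576; 169576 ≡ 1 (mod 19), inverse 1.
N/11 = 292904; 292904 ≡ 7 (mod 11); 7·8 ≡ 1, so inverse 8.
t ≡ 6·402743·7 + 20·68552·38 + 11·78584·22 + 1·169576·1 + 6·292904·8 = 102261022.
102261022 mod 3221944 = 2380758.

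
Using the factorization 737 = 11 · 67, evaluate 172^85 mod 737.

Mod 11: 172 ≡ 7; by Fermat, exponent reduces to 85 mod 10 = 5; 7^5 ≡ 10 (mod 11).
Mod 67: 172 ≡ 38; by Fermat, exponent reduces to 85 mod 66 = 19; 38^19 ≡ 38 (mod 67).
Combine by CRT: x ≡ 10 (mod 11), x ≡ 38 (mod 67) ⇒ x ≡ 373 (mod 737).

373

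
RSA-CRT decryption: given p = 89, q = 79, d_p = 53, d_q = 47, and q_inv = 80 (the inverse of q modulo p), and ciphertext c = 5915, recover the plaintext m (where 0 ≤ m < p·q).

2782

m₁ = c^(d_p) mod p: c ≡ 41 (mod 89), and 41^53 mod 89 = 23.
m₂ = c^(d_q) mod q: c ≡ 69 (mod 79), and 69^47 mod 79 = 17.
h = q_inv·(m₁ − m₂) mod p = 80·(23 − 17) mod 89 = 35.
m = m₂ + h·q = 17 + 35·79 = 2782.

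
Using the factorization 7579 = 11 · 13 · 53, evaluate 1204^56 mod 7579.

1600

Mod 11: 1204 ≡ 5; by Fermat, exponent reduces to 56 mod 10 = 6; 5^6 ≡ 5 (mod 11).
Mod 13: 1204 ≡ 8; by Fermat, exponent reduces to 56 mod 12 = 8; 8^8 ≡ 1 (mod 13).
Mod 53: 1204 ≡ 38; by Fermat, exponent reduces to 56 mod 52 = 4; 38^4 ≡ 10 (mod 53).
Combine by CRT: x ≡ 5 (mod 11), x ≡ 1 (mod 13), x ≡ 10 (mod 53) ⇒ x ≡ 1600 (mod 7579).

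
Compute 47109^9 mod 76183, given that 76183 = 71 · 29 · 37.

17840

Mod 71: 47109 ≡ 36; 36^9 ≡ 19 (mod 71).
Mod 29: 47109 ≡ 13; 13^9 ≡ 5 (mod 29).
Mod 37: 47109 ≡ 8; 8^9 ≡ 6 (mod 37).
Combine by CRT: x ≡ 19 (mod 71), x ≡ 5 (mod 29), x ≡ 6 (mod 37) ⇒ x ≡ 17840 (mod 76183).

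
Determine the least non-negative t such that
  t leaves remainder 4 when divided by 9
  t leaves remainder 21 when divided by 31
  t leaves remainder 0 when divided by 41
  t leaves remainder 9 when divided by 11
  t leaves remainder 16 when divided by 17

From t ≡ 4 (mod 9) write t = 4 + 9s. Substituting into t ≡ 21 (mod 31) gives 9s ≡ 17 (mod 31), and since 9⁻¹ ≡ 7 (mod 31), s ≡ 26. Hence t ≡ 4 + 9·26 = 238 (mod 279).
From t ≡ 238 (mod 279) write t = 238 + 279s. Substituting into t ≡ 0 (mod 41) gives 279s ≡ 8 (mod 41), and since 33⁻¹ ≡ 5 (mod 41), s ≡ 40. Hence t ≡ 238 + 279·40 = 11398 (mod 11439).
From t ≡ 11398 (mod 11439) write t = 11398 + 11439s. Substituting into t ≡ 9 (mod 11) gives 11439s ≡ 7 (mod 11), and since 10⁻¹ ≡ 10 (mod 11), s ≡ 4. Hence t ≡ 11398 + 11439·4 = 57154 (mod 125829).
From t ≡ 57154 (mod 125829) write t = 57154 + 125829s. Substituting into t ≡ 16 (mod 17) gives 125829s ≡ 16 (mod 17), and since 12⁻¹ ≡ 10 (mod 17), s ≡ 7. Hence t ≡ 57154 + 125829·7 = 937957 (mod 2139093).

937957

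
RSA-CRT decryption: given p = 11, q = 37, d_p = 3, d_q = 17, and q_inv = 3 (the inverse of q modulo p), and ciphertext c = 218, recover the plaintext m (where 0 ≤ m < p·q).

157

m₁ = c^(d_p) mod p: c ≡ 9 (mod 11), and 9^3 mod 11 = 3.
m₂ = c^(d_q) mod q: c ≡ 33 (mod 37), and 33^17 mod 37 = 9.
h = q_inv·(m₁ − m₂) mod p = 3·(3 − 9) mod 11 = 4.
m = m₂ + h·q = 9 + 4·37 = 157.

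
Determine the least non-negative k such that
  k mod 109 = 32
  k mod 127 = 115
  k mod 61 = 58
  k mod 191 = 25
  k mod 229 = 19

29386565167

Combine the congruences pairwise.
From k ≡ 32 (mod 109) write k = 32 + 109t. Substituting into k ≡ 115 (mod 127) gives 109t ≡ 83 (mod 127), and since 109⁻¹ ≡ 7 (mod 127), t ≡ 73. Hence k ≡ 32 + 109·73 = 7989 (mod 13843).
From k ≡ 7989 (mod 13843) write k = 7989 + 13843t. Substituting into k ≡ 58 (mod 61) gives 13843t ≡ 60 (mod 61), and since 57⁻¹ ≡ 15 (mod 61), t ≡ 46. Hence k ≡ 7989 + 13843·46 = 644767 (mod 844423).
From k ≡ 644767 (mod 844423) write k = 644767 + 844423t. Substituting into k ≡ 25 (mod 191) gives 844423t ≡ 74 (mod 191), and since 12⁻¹ ≡ 16 (mod 191), t ≡ 38. Hence k ≡ 644767 + 844423·38 = 32732841 (mod 161284793).
From k ≡ 32732841 (mod 161284793) write k = 32732841 + 161284793t. Substituting into k ≡ 19 (mod 229) gives 161284793t ≡ 209 (mod 229), and since 93⁻¹ ≡ 197 (mod 229), t ≡ 182. Hence k ≡ 32732841 + 161284793·182 = 29386565167 (mod 36934217597).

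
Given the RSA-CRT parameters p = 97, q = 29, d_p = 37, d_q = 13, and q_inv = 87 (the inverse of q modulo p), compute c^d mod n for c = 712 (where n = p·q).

m₁ = c^(d_p) mod p: c ≡ 33 (mod 97), and 33^37 mod 97 = 64.
m₂ = c^(d_q) mod q: c ≡ 16 (mod 29), and 16^13 mod 29 = 20.
h = q_inv·(m₁ − m₂) mod p = 87·(64 − 20) mod 97 = 45.
m = m₂ + h·q = 20 + 45·29 = 1325.

1325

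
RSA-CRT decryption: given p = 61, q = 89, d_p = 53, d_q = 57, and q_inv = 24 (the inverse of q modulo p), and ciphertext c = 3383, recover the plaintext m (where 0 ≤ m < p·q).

4095

m₁ = c^(d_p) mod p: c ≡ 28 (mod 61), and 28^53 mod 61 = 8.
m₂ = c^(d_q) mod q: c ≡ 1 (mod 89), and 1^57 mod 89 = 1.
h = q_inv·(m₁ − m₂) mod p = 24·(8 − 1) mod 61 = 46.
m = m₂ + h·q = 1 + 46·89 = 4095.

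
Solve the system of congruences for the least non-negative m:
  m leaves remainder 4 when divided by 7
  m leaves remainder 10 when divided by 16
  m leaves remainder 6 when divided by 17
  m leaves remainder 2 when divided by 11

9594

The moduli are pairwise coprime; N = 7·16·17·11 = 20944.
N/7 = 2992; 2992 ≡ 3 (mod 7); 3·5 ≡ 1, so inverse 5.
N/16 = 1309; 1309 ≡ 13 (mod 16); 13·5 ≡ 1, so inverse 5.
N/17 = 1232; 1232 ≡ 8 (mod 17); 8·15 ≡ 1, so inverse 15.
N/11 = 1904; 1904 ≡ 1 (mod 11), inverse 1.
m ≡ 4·2992·5 + 10·1309·5 + 6·1232·15 + 2·1904·1 = 239978.
239978 mod 20944 = 9594.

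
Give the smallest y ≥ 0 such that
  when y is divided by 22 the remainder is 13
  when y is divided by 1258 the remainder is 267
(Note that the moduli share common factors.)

10331

gcd(22, 1258) = 2 and 2 | (267 − 13), so the pair is consistent; merging gives y ≡ 10331 (mod 13838), where 13838 = lcm(22, 1258).
The solution is unique modulo lcm(22, 1258) = 13838.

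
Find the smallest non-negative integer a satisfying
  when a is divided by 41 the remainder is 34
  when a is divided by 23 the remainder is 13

Combine the congruences pairwise.
From a ≡ 34 (mod 41) write a = 34 + 41t. Substituting into a ≡ 13 (mod 23) gives 41t ≡ 2 (mod 23), and since 18⁻¹ ≡ 9 (mod 23), t ≡ 18. Hence a ≡ 34 + 41·18 = 772 (mod 943).

772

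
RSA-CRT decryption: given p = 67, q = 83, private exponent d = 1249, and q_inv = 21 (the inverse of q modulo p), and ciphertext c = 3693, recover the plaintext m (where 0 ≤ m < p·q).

d_p = d mod (p−1) = 1249 mod 66 = 61; d_q = d mod (q−1) = 19.
m₁ = c^(d_p) mod p: c ≡ 8 (mod 67), and 8^61 mod 67 = 27.
m₂ = c^(d_q) mod q: c ≡ 41 (mod 83), and 41^19 mod 83 = 65.
h = q_inv·(m₁ − m₂) mod p = 21·(27 − 65) mod 67 = 6.
m = m₂ + h·q = 65 + 6·83 = 563.

563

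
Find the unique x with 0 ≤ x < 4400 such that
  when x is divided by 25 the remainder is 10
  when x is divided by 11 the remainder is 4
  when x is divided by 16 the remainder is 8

The moduli are pairwise coprime; N = 25·11·16 = 4400.
N/25 = 176; 176 ≡ 1 (mod 25), inverse 1.
N/11 = 400; 400 ≡ 4 (mod 11); 4·3 ≡ 1, so inverse 3.
N/16 = 275; 275 ≡ 3 (mod 16); 3·11 ≡ 1, so inverse 11.
x ≡ 10·176·1 + 4·400·3 + 8·275·11 = 30760.
30760 mod 4400 = 4360.

4360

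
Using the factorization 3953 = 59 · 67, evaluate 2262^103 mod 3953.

Mod 59: 2262 ≡ 20; by Fermat, exponent reduces to 103 mod 58 = 45; 20^45 ≡ 25 (mod 59).
Mod 67: 2262 ≡ 51; by Fermat, exponent reduces to 103 mod 66 = 37; 51^37 ≡ 57 (mod 67).
Combine by CRT: x ≡ 25 (mod 59), x ≡ 57 (mod 67) ⇒ x ≡ 3742 (mod 3953).

3742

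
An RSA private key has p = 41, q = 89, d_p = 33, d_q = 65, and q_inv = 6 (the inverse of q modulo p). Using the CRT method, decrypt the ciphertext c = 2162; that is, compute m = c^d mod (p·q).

m₁ = c^(d_p) mod p: c ≡ 30 (mod 41), and 30^33 mod 41 = 7.
m₂ = c^(d_q) mod q: c ≡ 26 (mod 89), and 26^65 mod 89 = 15.
h = q_inv·(m₁ − m₂) mod p = 6·(7 − 15) mod 41 = 34.
m = m₂ + h·q = 15 + 34·89 = 3041.

3041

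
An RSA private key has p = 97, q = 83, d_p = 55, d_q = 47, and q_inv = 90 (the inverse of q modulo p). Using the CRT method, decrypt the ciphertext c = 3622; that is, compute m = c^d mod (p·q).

m₁ = c^(d_p) mod p: c ≡ 33 (mod 97), and 33^55 mod 97 = 50.
m₂ = c^(d_q) mod q: c ≡ 53 (mod 83), and 53^47 mod 83 = 39.
h = q_inv·(m₁ − m₂) mod p = 90·(50 − 39) mod 97 = 20.
m = m₂ + h·q = 39 + 20·83 = 1699.

1699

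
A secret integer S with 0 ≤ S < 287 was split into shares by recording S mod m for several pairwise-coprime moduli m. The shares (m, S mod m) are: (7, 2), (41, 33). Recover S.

156

Combine the congruences pairwise.
From S ≡ 2 (mod 7) write S = 2 + 7t. Substituting into S ≡ 33 (mod 41) gives 7t ≡ 31 (mod 41), and since 7⁻¹ ≡ 6 (mod 41), t ≡ 22. Hence S ≡ 2 + 7·22 = 156 (mod 287).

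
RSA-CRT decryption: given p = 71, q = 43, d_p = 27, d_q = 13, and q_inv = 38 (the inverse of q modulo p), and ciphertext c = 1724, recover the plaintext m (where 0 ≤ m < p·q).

m₁ = c^(d_p) mod p: c ≡ 20 (mod 71), and 20^27 mod 71 = 32.
m₂ = c^(d_q) mod q: c ≡ 4 (mod 43), and 4^13 mod 43 = 11.
h = q_inv·(m₁ − m₂) mod p = 38·(32 − 11) mod 71 = 17.
m = m₂ + h·q = 11 + 17·43 = 742.

742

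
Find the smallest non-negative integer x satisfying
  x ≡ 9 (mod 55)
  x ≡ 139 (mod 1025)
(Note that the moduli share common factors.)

gcd(55, 1025) = 5 and 5 | (139 − 9), so the pair is consistent; merging gives x ≡ 1164 (mod 11275), where 11275 = lcm(55, 1025).
The solution is unique modulo lcm(55, 1025) = 11275.

1164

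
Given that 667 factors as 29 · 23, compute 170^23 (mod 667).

538

Mod 29: 170 ≡ 25; 25^23 ≡ 16 (mod 29).
Mod 23: 170 ≡ 9; by Fermat, exponent reduces to 23 mod 22 = 1; 9^1 ≡ 9 (mod 23).
Combine by CRT: x ≡ 16 (mod 29), x ≡ 9 (mod 23) ⇒ x ≡ 538 (mod 667).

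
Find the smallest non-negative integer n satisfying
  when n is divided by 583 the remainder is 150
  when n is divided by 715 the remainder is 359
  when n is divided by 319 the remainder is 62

gcd(583, 715) = 11 and 11 | (359 − 150), so the pair is consistent; merging gives n ≡ 33964 (mod 37895), where 37895 = lcm(583, 715).
gcd(37895, 319) = 11 and 11 | (62 − 33964), so the pair is consistent; merging gives n ≡ 450809 (mod 1098955), where 1098955 = lcm(37895, 319).
The solution is unique modulo lcm(583, 715, 319) = 1098955.

450809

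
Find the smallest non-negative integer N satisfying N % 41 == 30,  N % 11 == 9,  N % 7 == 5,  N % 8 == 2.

7082

The moduli are pairwise coprime; M = 41·11·7·8 = 25256.
M/41 = 616; 616 ≡ 1 (mod 41), inverse 1.
M/11 = 2296; 2296 ≡ 8 (mod 11); 8·7 ≡ 1, so inverse 7.
M/7 = 3608; 3608 ≡ 3 (mod 7); 3·5 ≡ 1, so inverse 5.
M/8 = 3157; 3157 ≡ 5 (mod 8); 5·5 ≡ 1, so inverse 5.
N ≡ 30·616·1 + 9·2296·7 + 5·3608·5 + 2·3157·5 = 284898.
284898 mod 25256 = 7082.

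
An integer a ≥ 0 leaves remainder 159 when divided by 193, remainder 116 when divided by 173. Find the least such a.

18108

From a ≡ 159 (mod 193) write a = 159 + 193t. Substituting into a ≡ 116 (mod 173) gives 193t ≡ 130 (mod 173), and since 20⁻¹ ≡ 26 (mod 173), t ≡ 93. Hence a ≡ 159 + 193·93 = 18108 (mod 33389).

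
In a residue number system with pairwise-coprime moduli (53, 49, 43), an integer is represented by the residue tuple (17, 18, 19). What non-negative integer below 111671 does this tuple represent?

The moduli are pairwise coprime; N = 53·49·43 = 111671.
N/53 = 2107; 2107 ≡ 40 (mod 53); 40·4 ≡ 1, so inverse 4.
N/49 = 2279; 2279 ≡ 25 (mod 49); 25·2 ≡ 1, so inverse 2.
N/43 = 2597; 2597 ≡ 17 (mod 43); 17·38 ≡ 1, so inverse 38.
x ≡ 17·2107·4 + 18·2279·2 + 19·2597·38 = 2100354.
2100354 mod 111671 = 90276.

90276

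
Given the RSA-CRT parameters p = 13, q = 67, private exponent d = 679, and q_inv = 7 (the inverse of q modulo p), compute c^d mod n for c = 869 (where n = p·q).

d_p = d mod (p−1) = 679 mod 12 = 7; d_q = d mod (q−1) = 19.
m₁ = c^(d_p) mod p: c ≡ 11 (mod 13), and 11^7 mod 13 = 2.
m₂ = c^(d_q) mod q: c ≡ 65 (mod 67), and 65^19 mod 67 = 54.
h = q_inv·(m₁ − m₂) mod p = 7·(2 − 54) mod 13 = 0.
m = m₂ + h·q = 54 + 0·67 = 54.

54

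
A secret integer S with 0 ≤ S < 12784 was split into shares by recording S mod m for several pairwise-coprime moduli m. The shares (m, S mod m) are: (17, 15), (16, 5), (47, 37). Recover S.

The moduli are pairwise coprime; N = 17·16·47 = 12784.
N/17 = 752; 752 ≡ 4 (mod 17); 4·13 ≡ 1, so inverse 13.
N/16 = 799; 799 ≡ 15 (mod 16); 15·15 ≡ 1, so inverse 15.
N/47 = 272; 272 ≡ 37 (mod 47); 37·14 ≡ 1, so inverse 14.
S ≡ 15·752·13 + 5·799·15 + 37·272·14 = 347461.
347461 mod 12784 = 2293.

2293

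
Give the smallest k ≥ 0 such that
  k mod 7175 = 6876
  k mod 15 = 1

21226

gcd(7175, 15) = 5 and 5 | (1 − 6876), so the pair is consistent; merging gives k ≡ 21226 (mod 21525), where 21525 = lcm(7175, 15).
The solution is unique modulo lcm(7175, 15) = 21525.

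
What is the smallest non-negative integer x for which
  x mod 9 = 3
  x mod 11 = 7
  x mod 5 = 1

381

From x ≡ 3 (mod 9) write x = 3 + 9t. Substituting into x ≡ 7 (mod 11) gives 9t ≡ 4 (mod 11), and since 9⁻¹ ≡ 5 (mod 11), t ≡ 9. Hence x ≡ 3 + 9·9 = 84 (mod 99).
From x ≡ 84 (mod 99) write x = 84 + 99t. Substituting into x ≡ 1 (mod 5) gives 99t ≡ 2 (mod 5), and since 4⁻¹ ≡ 4 (mod 5), t ≡ 3. Hence x ≡ 84 + 99·3 = 381 (mod 495).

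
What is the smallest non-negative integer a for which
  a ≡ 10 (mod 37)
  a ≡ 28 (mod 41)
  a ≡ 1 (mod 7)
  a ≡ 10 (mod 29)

291866

The moduli are pairwise coprime; N = 37·41·7·29 = 307951.
N/37 = 8323; 8323 ≡ 35 (mod 37); 35·18 ≡ 1, so inverse 18.
N/41 = 7511; 7511 ≡ 8 (mod 41); 8·36 ≡ 1, so inverse 36.
N/7 = 43993; 43993 ≡ 5 (mod 7); 5·3 ≡ 1, so inverse 3.
N/29 = 10619; 10619 ≡ 5 (mod 29); 5·6 ≡ 1, so inverse 6.
a ≡ 10·8323·18 + 28·7511·36 + 1·43993·3 + 10·10619·6 = 9838347.
9838347 mod 307951 = 291866.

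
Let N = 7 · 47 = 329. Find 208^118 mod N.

37

Mod 7: 208 ≡ 5; by Fermat, exponent reduces to 118 mod 6 = 4; 5^4 ≡ 2 (mod 7).
Mod 47: 208 ≡ 20; by Fermat, exponent reduces to 118 mod 46 = 26; 20^26 ≡ 37 (mod 47).
Combine by CRT: x ≡ 2 (mod 7), x ≡ 37 (mod 47) ⇒ x ≡ 37 (mod 329).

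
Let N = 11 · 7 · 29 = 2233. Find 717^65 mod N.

362

Mod 11: 717 ≡ 2; by Fermat, exponent reduces to 65 mod 10 = 5; 2^5 ≡ 10 (mod 11).
Mod 7: 717 ≡ 3; by Fermat, exponent reduces to 65 mod 6 = 5; 3^5 ≡ 5 (mod 7).
Mod 29: 717 ≡ 21; by Fermat, exponent reduces to 65 mod 28 = 9; 21^9 ≡ 14 (mod 29).
Combine by CRT: x ≡ 10 (mod 11), x ≡ 5 (mod 7), x ≡ 14 (mod 29) ⇒ x ≡ 362 (mod 2233).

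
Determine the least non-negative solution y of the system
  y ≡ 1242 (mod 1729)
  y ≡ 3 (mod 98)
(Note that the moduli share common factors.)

Combine the congruences pairwise.
gcd(1729, 98) = 7 and 7 | (3 − 1242), so the pair is consistent; merging gives y ≡ 23719 (mod 24206), where 24206 = lcm(1729, 98).
The solution is unique modulo lcm(1729, 98) = 24206.

23719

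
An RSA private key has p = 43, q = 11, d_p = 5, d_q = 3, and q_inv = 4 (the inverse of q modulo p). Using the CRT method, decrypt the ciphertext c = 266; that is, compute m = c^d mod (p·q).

m₁ = c^(d_p) mod p: c ≡ 8 (mod 43), and 8^5 mod 43 = 2.
m₂ = c^(d_q) mod q: c ≡ 2 (mod 11), and 2^3 mod 11 = 8.
h = q_inv·(m₁ − m₂) mod p = 4·(2 − 8) mod 43 = 19.
m = m₂ + h·q = 8 + 19·11 = 217.

217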